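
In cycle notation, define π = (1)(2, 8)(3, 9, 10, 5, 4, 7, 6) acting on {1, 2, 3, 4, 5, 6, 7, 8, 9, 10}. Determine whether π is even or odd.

The cycle lengths are 7, 2, 1.
A cycle is odd iff its length is even; π has 1 even-length cycle, so sgn(π) = (−1)^1 and π is odd.

odd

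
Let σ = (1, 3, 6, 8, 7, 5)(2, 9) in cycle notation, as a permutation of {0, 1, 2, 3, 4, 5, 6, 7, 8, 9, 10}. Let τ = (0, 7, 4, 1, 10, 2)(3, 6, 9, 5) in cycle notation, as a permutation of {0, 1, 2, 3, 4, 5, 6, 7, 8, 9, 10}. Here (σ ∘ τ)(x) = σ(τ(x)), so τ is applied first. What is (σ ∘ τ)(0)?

5

(σ ∘ τ)(0) = σ(τ(0)). τ(0) = 7, then σ(7) = 5. So (σ ∘ τ)(0) = 5.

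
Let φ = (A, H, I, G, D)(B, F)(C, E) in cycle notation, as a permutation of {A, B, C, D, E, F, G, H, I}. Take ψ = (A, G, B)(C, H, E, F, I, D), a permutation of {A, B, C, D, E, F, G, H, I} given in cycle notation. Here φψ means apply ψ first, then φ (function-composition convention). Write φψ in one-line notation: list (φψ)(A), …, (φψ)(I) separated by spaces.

For each element, apply ψ then φ: A → G → D; B → A → H; C → H → I; D → C → E; E → F → B; F → I → G; G → B → F; H → E → C; I → D → A.
Collecting the images, φψ = [D H I E B G F C A].

D H I E B G F C A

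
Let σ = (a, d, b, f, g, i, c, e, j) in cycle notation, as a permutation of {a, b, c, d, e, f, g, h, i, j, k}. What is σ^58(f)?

f lies in the 9-cycle (a, d, b, f, g, i, c, e, j).
Since the cycle has length 9, σ^58 acts on it the same as σ^4 (58 mod 9 = 4).
Advancing 4 steps from f: f → g → i → c → e.

e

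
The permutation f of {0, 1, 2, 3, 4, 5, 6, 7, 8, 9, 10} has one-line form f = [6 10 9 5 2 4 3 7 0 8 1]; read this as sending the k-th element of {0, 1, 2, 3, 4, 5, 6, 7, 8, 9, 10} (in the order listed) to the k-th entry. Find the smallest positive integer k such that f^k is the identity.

8

Decomposing into disjoint cycles gives cycle lengths 8, 2, 1.
Since disjoint cycles commute, ord(f) = lcm(8, 2) = 8.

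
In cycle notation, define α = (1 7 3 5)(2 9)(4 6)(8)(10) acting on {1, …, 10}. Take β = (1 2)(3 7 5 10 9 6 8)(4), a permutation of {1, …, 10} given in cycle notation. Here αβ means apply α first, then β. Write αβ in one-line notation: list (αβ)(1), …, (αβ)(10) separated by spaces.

5 6 10 8 2 4 7 3 1 9

For each element, apply α then β: 1 → 7 → 5; 2 → 9 → 6; 3 → 5 → 10; 4 → 6 → 8; 5 → 1 → 2; 6 → 4 → 4; 7 → 3 → 7; 8 → 8 → 3; 9 → 2 → 1; 10 → 10 → 9.
So αβ in one-line form is 5 6 10 8 2 4 7 3 1 9.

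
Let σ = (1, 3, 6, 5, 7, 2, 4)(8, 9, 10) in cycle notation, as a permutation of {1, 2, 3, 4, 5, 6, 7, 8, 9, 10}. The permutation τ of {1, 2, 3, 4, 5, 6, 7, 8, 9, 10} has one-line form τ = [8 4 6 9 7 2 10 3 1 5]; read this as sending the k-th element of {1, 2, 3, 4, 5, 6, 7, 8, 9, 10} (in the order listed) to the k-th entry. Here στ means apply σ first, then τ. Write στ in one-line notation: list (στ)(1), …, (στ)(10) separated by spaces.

(στ)(x) = τ(σ(x)). Computing each image: τ(σ(1)) = τ(3) = 6, τ(σ(2)) = τ(4) = 9, τ(σ(3)) = τ(6) = 2, τ(σ(4)) = τ(1) = 8, τ(σ(5)) = τ(7) = 10, τ(σ(6)) = τ(5) = 7, τ(σ(7)) = τ(2) = 4, τ(σ(8)) = τ(9) = 1, τ(σ(9)) = τ(10) = 5, τ(σ(10)) = τ(8) = 3.
Hence στ = [6 9 2 8 10 7 4 1 5 3].

6 9 2 8 10 7 4 1 5 3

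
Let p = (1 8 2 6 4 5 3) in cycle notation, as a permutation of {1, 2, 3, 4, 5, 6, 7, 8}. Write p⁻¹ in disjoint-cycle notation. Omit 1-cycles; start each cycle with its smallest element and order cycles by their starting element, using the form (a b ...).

If p sends a → b within a cycle, p⁻¹ sends b → a; equivalently, reverse each cycle.
Reversing each cycle of p and rotating so the smallest element leads gives (1 3 5 4 6 2 8).

(1 3 5 4 6 2 8)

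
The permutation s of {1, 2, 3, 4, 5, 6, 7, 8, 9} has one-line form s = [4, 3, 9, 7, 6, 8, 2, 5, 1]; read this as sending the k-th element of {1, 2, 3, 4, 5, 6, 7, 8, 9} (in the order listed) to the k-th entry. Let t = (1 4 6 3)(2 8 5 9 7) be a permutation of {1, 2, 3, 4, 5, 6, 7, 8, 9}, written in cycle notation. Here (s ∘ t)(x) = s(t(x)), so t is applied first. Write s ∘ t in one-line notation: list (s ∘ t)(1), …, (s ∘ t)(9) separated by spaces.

(s ∘ t)(x) = s(t(x)). Computing each image: s(t(1)) = s(4) = 7, s(t(2)) = s(8) = 5, s(t(3)) = s(1) = 4, s(t(4)) = s(6) = 8, s(t(5)) = s(9) = 1, s(t(6)) = s(3) = 9, s(t(7)) = s(2) = 3, s(t(8)) = s(5) = 6, s(t(9)) = s(7) = 2.
Hence s ∘ t = [7 5 4 8 1 9 3 6 2].

7 5 4 8 1 9 3 6 2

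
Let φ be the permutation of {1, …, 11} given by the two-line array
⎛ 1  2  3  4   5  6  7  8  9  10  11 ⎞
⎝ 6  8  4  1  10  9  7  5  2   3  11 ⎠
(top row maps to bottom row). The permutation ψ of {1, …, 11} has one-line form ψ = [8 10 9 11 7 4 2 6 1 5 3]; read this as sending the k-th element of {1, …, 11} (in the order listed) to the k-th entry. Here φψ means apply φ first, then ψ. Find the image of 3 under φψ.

11

(φψ)(3) = ψ(φ(3)). φ(3) = 4, then ψ(4) = 11. So (φψ)(3) = 11.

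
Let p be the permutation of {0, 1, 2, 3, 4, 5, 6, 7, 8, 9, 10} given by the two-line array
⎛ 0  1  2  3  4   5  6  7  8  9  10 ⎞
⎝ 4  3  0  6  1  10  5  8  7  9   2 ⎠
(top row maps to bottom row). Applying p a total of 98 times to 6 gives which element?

10

Tracing 6 → 5 → … returns to 6 after 8 steps, so 6 lies in an 8-cycle (0, 4, 1, 3, 6, 5, 10, 2).
Powers repeat with period 8 on this cycle, and 98 mod 8 = 2, so p^98(6) = p^2(6).
Stepping 2 places around the cycle: 6 → 5 → 10.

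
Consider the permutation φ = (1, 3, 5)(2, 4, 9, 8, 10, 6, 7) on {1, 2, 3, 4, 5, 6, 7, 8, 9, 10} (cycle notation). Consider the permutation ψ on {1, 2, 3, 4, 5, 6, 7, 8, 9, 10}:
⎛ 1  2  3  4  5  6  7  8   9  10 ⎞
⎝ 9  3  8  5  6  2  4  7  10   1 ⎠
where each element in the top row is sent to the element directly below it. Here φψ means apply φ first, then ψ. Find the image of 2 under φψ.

5

First apply φ: φ(2) = 4, then ψ(4) = 5. Thus (φψ)(2) = 5.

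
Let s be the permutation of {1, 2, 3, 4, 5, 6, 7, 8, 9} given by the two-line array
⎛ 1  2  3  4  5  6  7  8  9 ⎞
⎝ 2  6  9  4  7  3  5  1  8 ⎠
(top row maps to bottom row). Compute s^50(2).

Tracing 2 → 6 → … returns to 2 after 6 steps, so 2 lies in a 6-cycle (1, 2, 6, 3, 9, 8).
Since the cycle has length 6, s^50 acts on it the same as s^2 (50 mod 6 = 2).
Stepping 2 places around the cycle: 2 → 6 → 3.

3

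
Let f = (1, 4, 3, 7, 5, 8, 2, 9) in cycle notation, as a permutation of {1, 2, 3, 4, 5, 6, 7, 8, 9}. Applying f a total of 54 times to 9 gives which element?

9 lies in the 8-cycle (1, 4, 3, 7, 5, 8, 2, 9).
Powers repeat with period 8 on this cycle, and 54 mod 8 = 6, so f^54(9) = f^6(9).
Stepping 6 places around the cycle: 9 → 1 → 4 → 3 → 7 → 5 → 8.

8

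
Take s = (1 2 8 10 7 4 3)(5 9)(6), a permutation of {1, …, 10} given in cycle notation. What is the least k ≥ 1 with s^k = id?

The disjoint cycles have lengths 7, 2, 1.
The order of s is the least common multiple of its cycle lengths: lcm(7, 2) = 14.

14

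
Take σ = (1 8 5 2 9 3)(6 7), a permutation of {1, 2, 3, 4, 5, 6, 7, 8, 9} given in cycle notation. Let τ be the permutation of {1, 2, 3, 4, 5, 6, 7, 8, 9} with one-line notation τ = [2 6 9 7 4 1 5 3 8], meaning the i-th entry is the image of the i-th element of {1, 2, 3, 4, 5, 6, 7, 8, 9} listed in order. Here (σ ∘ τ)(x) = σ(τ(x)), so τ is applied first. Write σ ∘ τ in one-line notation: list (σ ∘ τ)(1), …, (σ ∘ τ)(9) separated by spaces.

9 7 3 6 4 8 2 1 5

For each element, apply τ then σ: 1 → 2 → 9; 2 → 6 → 7; 3 → 9 → 3; 4 → 7 → 6; 5 → 4 → 4; 6 → 1 → 8; 7 → 5 → 2; 8 → 3 → 1; 9 → 8 → 5.
Collecting the images, σ ∘ τ = [9 7 3 6 4 8 2 1 5].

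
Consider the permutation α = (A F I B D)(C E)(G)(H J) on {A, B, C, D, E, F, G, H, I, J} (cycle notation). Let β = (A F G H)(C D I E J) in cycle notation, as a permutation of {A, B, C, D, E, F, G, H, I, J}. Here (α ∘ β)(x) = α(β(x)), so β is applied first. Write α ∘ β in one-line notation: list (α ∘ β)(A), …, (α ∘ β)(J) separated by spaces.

Chase each element through β then α: A → F → I; B → B → D; C → D → A; D → I → B; E → J → H; F → G → G; G → H → J; H → A → F; I → E → C; J → C → E.
Collecting the images, α ∘ β = [I D A B H G J F C E].

I D A B H G J F C E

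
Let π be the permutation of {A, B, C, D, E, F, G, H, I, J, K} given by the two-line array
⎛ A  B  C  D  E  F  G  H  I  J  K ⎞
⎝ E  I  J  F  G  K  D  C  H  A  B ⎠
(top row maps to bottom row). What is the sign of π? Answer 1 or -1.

1

In disjoint-cycle form the cycle lengths are 11.
A cycle is odd iff its length is even; π has 0 even-length cycles, so sgn(π) = (−1)^0 and π is even.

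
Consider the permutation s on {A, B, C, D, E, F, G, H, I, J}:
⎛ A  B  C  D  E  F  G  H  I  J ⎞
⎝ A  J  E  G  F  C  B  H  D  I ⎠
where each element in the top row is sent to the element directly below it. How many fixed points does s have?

The fixed points (elements with s(x) = x) are {A, H}, so there are 2.

2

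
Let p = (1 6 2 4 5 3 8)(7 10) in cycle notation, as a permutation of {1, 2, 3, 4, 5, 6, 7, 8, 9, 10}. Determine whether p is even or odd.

The cycle lengths are 7, 2, 1.
A cycle of length ℓ contributes ℓ−1 transpositions, so p is a product of 6 + 1 = 7 transpositions — odd.

odd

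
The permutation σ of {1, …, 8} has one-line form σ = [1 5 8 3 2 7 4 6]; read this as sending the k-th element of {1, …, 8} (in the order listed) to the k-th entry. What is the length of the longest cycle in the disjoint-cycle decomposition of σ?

Decomposing into disjoint cycles gives (2 5)(3 8 6 7 4); the longest has length 5.

5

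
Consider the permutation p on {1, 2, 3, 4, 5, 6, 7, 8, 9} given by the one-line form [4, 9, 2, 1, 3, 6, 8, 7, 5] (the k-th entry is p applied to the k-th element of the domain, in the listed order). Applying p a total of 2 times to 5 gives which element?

Tracing 5 → 3 → … returns to 5 after 4 steps, so 5 lies in a 4-cycle (2, 9, 5, 3).
Advancing 2 steps from 5: 5 → 3 → 2.

2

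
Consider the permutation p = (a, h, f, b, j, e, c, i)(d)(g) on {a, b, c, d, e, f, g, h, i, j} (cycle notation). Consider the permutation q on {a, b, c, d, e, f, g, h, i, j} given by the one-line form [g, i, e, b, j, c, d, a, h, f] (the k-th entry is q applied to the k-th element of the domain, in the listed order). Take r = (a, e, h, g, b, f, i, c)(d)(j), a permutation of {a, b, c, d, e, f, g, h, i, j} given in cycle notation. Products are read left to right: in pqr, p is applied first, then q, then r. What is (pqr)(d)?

Chase d: p(d) = d; q(d) = b; r(b) = f. Hence (pqr)(d) = f.

f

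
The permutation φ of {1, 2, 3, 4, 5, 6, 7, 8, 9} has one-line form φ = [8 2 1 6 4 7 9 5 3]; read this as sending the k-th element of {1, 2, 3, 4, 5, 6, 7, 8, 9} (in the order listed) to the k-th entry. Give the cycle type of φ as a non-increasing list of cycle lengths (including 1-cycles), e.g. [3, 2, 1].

[8, 1]

The disjoint cycles are (1 8 5 4 6 7 9 3)(2), with lengths 8, 1 in non-increasing order.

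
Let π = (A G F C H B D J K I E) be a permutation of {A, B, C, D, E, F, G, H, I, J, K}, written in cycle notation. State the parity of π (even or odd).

The cycle lengths are 11.
A cycle is odd iff its length is even; π has 0 even-length cycles, so sgn(π) = (−1)^0 and π is even.

even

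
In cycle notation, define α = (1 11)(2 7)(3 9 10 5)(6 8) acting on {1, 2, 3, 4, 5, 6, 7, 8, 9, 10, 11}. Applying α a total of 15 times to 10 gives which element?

10 lies in the 4-cycle (3 9 10 5).
Powers repeat with period 4 on this cycle, and 15 mod 4 = 3, so α^15(10) = α^3(10).
Stepping 3 places around the cycle: 10 → 5 → 3 → 9.

9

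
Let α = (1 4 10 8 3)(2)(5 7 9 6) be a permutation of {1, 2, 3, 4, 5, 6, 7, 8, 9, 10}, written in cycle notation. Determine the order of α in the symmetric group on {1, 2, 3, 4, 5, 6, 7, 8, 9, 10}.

20

The disjoint cycles have lengths 5, 4, 1.
The order of α is the least common multiple of its cycle lengths: lcm(5, 4) = 20.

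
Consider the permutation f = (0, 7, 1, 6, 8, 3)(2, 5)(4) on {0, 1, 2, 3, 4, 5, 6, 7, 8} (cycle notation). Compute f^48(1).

1

1 lies in the 6-cycle (0, 7, 1, 6, 8, 3).
On a 6-cycle, f^6 is the identity, so f^48 = f^0 there (48 ≡ 0 mod 6).
So f^48(1) = 1.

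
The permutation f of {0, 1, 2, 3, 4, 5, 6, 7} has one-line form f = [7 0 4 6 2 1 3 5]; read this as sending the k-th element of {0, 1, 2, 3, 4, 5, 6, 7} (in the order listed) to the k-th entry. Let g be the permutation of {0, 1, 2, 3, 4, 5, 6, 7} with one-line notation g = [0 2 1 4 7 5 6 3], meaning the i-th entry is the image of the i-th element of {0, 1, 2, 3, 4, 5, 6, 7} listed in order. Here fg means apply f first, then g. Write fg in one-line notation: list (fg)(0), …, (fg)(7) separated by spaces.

(fg)(x) = g(f(x)). Computing each image: g(f(0)) = g(7) = 3, g(f(1)) = g(0) = 0, g(f(2)) = g(4) = 7, g(f(3)) = g(6) = 6, g(f(4)) = g(2) = 1, g(f(5)) = g(1) = 2, g(f(6)) = g(3) = 4, g(f(7)) = g(5) = 5.
Hence fg = [3 0 7 6 1 2 4 5].

3 0 7 6 1 2 4 5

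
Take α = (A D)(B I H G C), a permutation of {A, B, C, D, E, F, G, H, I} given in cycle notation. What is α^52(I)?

G

I lies in the 5-cycle (B I H G C).
On a 5-cycle, α^5 is the identity, so α^52 = α^2 there (52 ≡ 2 mod 5).
Advancing 2 steps from I: I → H → G.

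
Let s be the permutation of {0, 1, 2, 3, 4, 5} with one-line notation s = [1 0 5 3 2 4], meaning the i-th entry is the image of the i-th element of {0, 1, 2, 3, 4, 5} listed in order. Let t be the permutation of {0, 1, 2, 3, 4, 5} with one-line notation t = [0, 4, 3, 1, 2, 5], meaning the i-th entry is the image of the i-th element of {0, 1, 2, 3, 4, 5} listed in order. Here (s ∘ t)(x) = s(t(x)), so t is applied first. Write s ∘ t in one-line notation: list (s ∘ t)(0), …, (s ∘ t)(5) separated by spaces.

(s ∘ t)(x) = s(t(x)). Computing each image: s(t(0)) = s(0) = 1, s(t(1)) = s(4) = 2, s(t(2)) = s(3) = 3, s(t(3)) = s(1) = 0, s(t(4)) = s(2) = 5, s(t(5)) = s(5) = 4.
Hence s ∘ t = [1 2 3 0 5 4].

1 2 3 0 5 4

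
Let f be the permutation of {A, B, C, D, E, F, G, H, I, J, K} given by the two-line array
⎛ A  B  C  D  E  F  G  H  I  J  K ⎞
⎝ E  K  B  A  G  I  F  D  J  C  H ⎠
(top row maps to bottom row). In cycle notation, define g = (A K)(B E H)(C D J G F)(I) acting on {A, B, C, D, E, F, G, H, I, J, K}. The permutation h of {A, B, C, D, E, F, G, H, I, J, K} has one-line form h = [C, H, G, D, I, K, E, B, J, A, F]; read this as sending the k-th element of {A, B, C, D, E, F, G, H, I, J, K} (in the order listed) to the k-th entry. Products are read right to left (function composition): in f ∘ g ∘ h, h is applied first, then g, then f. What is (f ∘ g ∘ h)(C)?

I

(f ∘ g ∘ h)(C) = f(g(h(C))). h(C) = G, then g(G) = F, then f(F) = I, so the result is I.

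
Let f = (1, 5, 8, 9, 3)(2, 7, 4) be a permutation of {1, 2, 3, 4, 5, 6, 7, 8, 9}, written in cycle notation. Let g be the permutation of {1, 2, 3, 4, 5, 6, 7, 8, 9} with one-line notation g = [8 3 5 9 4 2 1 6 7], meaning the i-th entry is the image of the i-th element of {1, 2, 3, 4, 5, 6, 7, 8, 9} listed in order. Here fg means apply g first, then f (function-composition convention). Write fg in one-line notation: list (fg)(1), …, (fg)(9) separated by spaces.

For each element, apply g then f: 1 → 8 → 9; 2 → 3 → 1; 3 → 5 → 8; 4 → 9 → 3; 5 → 4 → 2; 6 → 2 → 7; 7 → 1 → 5; 8 → 6 → 6; 9 → 7 → 4.
So fg in one-line form is 9 1 8 3 2 7 5 6 4.

9 1 8 3 2 7 5 6 4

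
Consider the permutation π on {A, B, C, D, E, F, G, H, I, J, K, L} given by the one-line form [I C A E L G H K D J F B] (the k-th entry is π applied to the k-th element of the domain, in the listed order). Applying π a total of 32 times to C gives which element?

E

Tracing C → A → … returns to C after 7 steps, so C lies in a 7-cycle (A, I, D, E, L, B, C).
On a 7-cycle, π^7 is the identity, so π^32 = π^4 there (32 ≡ 4 mod 7).
Advancing 4 steps from C: C → A → I → D → E.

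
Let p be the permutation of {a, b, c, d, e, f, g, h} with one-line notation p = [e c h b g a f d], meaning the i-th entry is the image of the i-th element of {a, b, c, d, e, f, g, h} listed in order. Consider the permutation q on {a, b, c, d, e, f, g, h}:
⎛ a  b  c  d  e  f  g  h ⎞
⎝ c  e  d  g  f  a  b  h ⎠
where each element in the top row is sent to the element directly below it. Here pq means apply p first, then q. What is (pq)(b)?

d

p(b) = c, then q(c) = d; composing gives (pq)(b) = d.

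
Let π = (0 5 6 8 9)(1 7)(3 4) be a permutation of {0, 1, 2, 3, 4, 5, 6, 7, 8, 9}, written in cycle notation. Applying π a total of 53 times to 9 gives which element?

9 lies in the 5-cycle (0 5 6 8 9).
On a 5-cycle, π^5 is the identity, so π^53 = π^3 there (53 ≡ 3 mod 5).
Advancing 3 steps from 9: 9 → 0 → 5 → 6.

6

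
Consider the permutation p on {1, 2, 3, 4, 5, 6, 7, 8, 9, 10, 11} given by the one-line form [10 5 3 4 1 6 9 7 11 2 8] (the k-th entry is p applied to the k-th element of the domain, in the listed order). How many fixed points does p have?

3

The fixed points (elements with p(x) = x) are {3, 4, 6}, so there are 3.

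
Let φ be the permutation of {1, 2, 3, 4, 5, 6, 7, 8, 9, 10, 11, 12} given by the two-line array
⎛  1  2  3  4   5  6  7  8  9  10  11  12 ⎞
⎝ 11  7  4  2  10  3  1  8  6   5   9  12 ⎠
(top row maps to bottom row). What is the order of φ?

8

The disjoint-cycle form of φ has cycle lengths 8, 2, 1, 1.
Since disjoint cycles commute, ord(φ) = lcm(8, 2) = 8.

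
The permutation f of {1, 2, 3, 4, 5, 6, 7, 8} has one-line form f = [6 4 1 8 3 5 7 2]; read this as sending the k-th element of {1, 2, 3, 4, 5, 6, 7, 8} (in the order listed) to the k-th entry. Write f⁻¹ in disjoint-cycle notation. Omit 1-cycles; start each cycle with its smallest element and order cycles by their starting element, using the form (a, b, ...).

(1, 3, 5, 6)(2, 8, 4)

The cycle decomposition of f is (1, 6, 5, 3)(2, 4, 8).
Reversing each cycle (and rotating so the smallest element leads) gives f⁻¹ = (1, 3, 5, 6)(2, 8, 4).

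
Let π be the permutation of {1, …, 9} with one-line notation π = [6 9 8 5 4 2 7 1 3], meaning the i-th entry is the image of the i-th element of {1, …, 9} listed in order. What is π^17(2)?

6

Tracing 2 → 9 → … returns to 2 after 6 steps, so 2 lies in a 6-cycle (1, 6, 2, 9, 3, 8).
Since the cycle has length 6, π^17 acts on it the same as π^5 (17 mod 6 = 5).
Stepping 5 places around the cycle: 2 → 9 → 3 → 8 → 1 → 6.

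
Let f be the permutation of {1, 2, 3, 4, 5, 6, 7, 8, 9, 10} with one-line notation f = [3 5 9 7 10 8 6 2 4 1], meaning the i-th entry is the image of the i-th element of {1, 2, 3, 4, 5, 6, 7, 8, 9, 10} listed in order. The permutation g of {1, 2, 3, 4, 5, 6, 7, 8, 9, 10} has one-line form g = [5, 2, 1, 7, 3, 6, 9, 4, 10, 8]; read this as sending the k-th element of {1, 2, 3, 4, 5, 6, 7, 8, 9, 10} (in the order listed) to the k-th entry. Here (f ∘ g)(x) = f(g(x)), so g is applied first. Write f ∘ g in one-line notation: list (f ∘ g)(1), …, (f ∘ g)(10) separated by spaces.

10 5 3 6 9 8 4 7 1 2

Chase each element through g then f: 1 → 5 → 10; 2 → 2 → 5; 3 → 1 → 3; 4 → 7 → 6; 5 → 3 → 9; 6 → 6 → 8; 7 → 9 → 4; 8 → 4 → 7; 9 → 10 → 1; 10 → 8 → 2.
So f ∘ g in one-line form is 10 5 3 6 9 8 4 7 1 2.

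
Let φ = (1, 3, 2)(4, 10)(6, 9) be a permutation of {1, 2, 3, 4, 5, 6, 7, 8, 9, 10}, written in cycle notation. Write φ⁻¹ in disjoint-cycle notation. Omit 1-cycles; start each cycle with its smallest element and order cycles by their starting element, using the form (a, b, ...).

Inverting a permutation written in cycle notation just reverses the order within every cycle.
After reversing and putting each cycle's least element first, φ⁻¹ = (1, 2, 3)(4, 10)(6, 9).

(1, 2, 3)(4, 10)(6, 9)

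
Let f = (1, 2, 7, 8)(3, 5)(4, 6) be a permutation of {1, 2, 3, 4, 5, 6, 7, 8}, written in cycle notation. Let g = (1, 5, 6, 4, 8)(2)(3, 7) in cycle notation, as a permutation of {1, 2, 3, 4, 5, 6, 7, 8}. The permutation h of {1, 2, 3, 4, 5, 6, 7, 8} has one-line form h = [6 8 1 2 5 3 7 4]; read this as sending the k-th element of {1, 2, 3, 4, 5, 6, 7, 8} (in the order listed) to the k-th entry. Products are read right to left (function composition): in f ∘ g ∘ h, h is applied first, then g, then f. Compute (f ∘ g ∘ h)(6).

8

Apply the permutations in order: h(6) = 3, then g(3) = 7, then f(7) = 8. So (f ∘ g ∘ h)(6) = 8.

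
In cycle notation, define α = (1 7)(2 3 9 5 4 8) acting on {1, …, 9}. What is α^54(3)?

3 lies in the 6-cycle (2 3 9 5 4 8).
Since the cycle has length 6, α^54 acts on it the same as α^0 (54 mod 6 = 0).
So α^54(3) = 3.

3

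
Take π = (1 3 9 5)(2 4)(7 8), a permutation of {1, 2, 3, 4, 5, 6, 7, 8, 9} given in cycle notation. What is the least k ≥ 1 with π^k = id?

The disjoint cycles have lengths 4, 2, 2, 1.
The order is lcm(4, 2, 2) = 4.

4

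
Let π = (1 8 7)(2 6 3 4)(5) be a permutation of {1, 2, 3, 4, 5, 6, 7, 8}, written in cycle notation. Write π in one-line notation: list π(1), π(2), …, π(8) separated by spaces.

8 6 4 2 5 3 1 7

Image by image: 1↦8, 2↦6, 3↦4, 4↦2, 5↦5, 6↦3, 7↦1, 8↦7.
So the one-line form is 8 6 4 2 5 3 1 7.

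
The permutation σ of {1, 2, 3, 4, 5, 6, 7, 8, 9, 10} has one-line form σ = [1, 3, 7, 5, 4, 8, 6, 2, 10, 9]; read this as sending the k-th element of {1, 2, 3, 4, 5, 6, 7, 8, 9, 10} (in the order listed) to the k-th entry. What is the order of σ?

10

Decomposing into disjoint cycles gives cycle lengths 5, 2, 2, 1.
Since disjoint cycles commute, ord(σ) = lcm(5, 2, 2) = 10.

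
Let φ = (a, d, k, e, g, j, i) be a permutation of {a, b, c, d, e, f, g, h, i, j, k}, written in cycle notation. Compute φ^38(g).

g lies in the 7-cycle (a, d, k, e, g, j, i).
Since the cycle has length 7, φ^38 acts on it the same as φ^3 (38 mod 7 = 3).
Advancing 3 steps from g: g → j → i → a.

a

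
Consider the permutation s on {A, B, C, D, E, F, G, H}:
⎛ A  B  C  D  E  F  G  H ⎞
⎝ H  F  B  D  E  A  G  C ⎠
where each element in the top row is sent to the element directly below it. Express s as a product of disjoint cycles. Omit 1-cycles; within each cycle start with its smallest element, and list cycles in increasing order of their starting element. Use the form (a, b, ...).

Start at A and follow images: A → H → C → B → F → A, giving the cycle (A, H, C, B, F).
Continuing from each remaining unvisited element yields (A, H, C, B, F).

(A, H, C, B, F)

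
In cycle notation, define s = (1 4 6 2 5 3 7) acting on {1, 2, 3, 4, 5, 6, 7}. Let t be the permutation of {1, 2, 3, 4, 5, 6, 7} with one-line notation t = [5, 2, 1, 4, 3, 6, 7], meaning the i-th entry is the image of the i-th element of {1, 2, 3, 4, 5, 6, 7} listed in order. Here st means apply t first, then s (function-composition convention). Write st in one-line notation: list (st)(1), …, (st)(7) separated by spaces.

3 5 4 6 7 2 1

(st)(x) = s(t(x)). Computing each image: s(t(1)) = s(5) = 3, s(t(2)) = s(2) = 5, s(t(3)) = s(1) = 4, s(t(4)) = s(4) = 6, s(t(5)) = s(3) = 7, s(t(6)) = s(6) = 2, s(t(7)) = s(7) = 1.
Hence st = [3 5 4 6 7 2 1].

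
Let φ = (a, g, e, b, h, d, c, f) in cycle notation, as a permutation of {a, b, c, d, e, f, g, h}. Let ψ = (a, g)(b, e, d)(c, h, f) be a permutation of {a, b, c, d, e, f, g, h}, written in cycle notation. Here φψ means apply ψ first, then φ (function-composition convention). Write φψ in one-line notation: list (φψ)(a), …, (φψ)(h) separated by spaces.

Chase each element through ψ then φ: a → g → e; b → e → b; c → h → d; d → b → h; e → d → c; f → c → f; g → a → g; h → f → a.
So φψ in one-line form is e b d h c f g a.

e b d h c f g a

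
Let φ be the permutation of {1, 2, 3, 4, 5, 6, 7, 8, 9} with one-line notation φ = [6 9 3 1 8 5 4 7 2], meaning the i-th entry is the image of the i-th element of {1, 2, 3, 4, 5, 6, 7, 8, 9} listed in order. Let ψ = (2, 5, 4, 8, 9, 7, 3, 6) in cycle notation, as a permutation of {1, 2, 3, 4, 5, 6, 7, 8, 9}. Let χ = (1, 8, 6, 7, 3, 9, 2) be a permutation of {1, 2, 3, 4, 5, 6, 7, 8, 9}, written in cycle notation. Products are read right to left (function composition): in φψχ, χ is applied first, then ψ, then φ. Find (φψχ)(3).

4

Apply the permutations in order: χ(3) = 9, then ψ(9) = 7, then φ(7) = 4. So (φψχ)(3) = 4.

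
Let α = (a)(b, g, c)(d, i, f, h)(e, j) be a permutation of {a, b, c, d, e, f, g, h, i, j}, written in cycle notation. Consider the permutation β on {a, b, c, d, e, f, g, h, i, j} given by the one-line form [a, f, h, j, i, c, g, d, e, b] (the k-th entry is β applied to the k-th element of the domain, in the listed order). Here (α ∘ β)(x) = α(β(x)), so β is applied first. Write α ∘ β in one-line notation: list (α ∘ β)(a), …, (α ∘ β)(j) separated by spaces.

Chase each element through β then α: a → a → a; b → f → h; c → h → d; d → j → e; e → i → f; f → c → b; g → g → c; h → d → i; i → e → j; j → b → g.
So α ∘ β in one-line form is a h d e f b c i j g.

a h d e f b c i j g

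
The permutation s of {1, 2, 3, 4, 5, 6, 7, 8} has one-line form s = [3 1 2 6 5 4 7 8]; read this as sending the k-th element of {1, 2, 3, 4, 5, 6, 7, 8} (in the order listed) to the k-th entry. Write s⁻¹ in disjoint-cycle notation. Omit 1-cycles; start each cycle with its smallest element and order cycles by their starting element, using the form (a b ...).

The cycle decomposition of s is (1 3 2)(4 6).
The inverse reverses every cycle; in canonical form, s⁻¹ = (1 2 3)(4 6).

(1 2 3)(4 6)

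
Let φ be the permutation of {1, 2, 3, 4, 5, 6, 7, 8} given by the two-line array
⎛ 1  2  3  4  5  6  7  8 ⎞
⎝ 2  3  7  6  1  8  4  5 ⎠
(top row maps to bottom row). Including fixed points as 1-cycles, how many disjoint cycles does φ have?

The cycle decomposition is (1 2 3 7 4 6 8 5), which has 1 cycle (counting 1-cycles).

1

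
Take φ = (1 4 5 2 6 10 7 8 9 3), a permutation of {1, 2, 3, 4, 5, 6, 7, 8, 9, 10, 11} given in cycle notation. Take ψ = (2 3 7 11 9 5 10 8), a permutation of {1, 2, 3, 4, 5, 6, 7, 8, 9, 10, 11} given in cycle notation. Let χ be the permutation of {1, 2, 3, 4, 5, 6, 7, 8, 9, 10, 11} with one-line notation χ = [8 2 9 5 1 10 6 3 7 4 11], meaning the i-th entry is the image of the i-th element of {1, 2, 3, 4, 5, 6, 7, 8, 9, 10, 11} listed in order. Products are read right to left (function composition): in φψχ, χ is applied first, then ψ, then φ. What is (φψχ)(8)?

8

Apply the permutations in order: χ(8) = 3, then ψ(3) = 7, then φ(7) = 8. So (φψχ)(8) = 8.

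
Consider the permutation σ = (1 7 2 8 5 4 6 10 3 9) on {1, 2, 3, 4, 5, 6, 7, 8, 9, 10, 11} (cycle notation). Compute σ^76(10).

8

10 lies in the 10-cycle (1 7 2 8 5 4 6 10 3 9).
On a 10-cycle, σ^10 is the identity, so σ^76 = σ^6 there (76 ≡ 6 mod 10).
Stepping 6 places around the cycle: 10 → 3 → 9 → 1 → 7 → 2 → 8.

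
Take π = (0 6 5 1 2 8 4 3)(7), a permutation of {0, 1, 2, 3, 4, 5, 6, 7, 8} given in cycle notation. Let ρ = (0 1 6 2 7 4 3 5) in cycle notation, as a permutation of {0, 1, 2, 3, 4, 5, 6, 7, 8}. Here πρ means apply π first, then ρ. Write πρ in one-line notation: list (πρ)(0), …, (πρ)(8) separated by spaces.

(πρ)(x) = ρ(π(x)). Computing each image: ρ(π(0)) = ρ(6) = 2, ρ(π(1)) = ρ(2) = 7, ρ(π(2)) = ρ(8) = 8, ρ(π(3)) = ρ(0) = 1, ρ(π(4)) = ρ(3) = 5, ρ(π(5)) = ρ(1) = 6, ρ(π(6)) = ρ(5) = 0, ρ(π(7)) = ρ(7) = 4, ρ(π(8)) = ρ(4) = 3.
Hence πρ = [2 7 8 1 5 6 0 4 3].

2 7 8 1 5 6 0 4 3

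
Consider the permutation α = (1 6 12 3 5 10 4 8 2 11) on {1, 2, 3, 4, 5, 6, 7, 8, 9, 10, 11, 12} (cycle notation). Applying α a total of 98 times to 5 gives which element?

5 lies in the 10-cycle (1 6 12 3 5 10 4 8 2 11).
On a 10-cycle, α^10 is the identity, so α^98 = α^8 there (98 ≡ 8 mod 10).
Stepping 8 places around the cycle: 5 → 10 → 4 → 8 → 2 → 11 → 1 → 6 → 12.

12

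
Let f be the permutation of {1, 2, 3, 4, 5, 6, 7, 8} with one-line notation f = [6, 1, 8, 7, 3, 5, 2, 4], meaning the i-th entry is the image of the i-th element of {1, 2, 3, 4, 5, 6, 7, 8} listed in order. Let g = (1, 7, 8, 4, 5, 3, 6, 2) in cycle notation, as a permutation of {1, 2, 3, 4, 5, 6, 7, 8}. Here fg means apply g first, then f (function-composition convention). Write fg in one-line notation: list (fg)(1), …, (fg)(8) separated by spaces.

2 6 5 3 8 1 4 7

(fg)(x) = f(g(x)). Computing each image: f(g(1)) = f(7) = 2, f(g(2)) = f(1) = 6, f(g(3)) = f(6) = 5, f(g(4)) = f(5) = 3, f(g(5)) = f(3) = 8, f(g(6)) = f(2) = 1, f(g(7)) = f(8) = 4, f(g(8)) = f(4) = 7.
Hence fg = [2 6 5 3 8 1 4 7].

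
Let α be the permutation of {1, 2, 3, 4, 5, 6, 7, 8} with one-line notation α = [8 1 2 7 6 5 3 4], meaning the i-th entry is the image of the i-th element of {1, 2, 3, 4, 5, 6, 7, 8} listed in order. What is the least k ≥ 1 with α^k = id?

6

The disjoint-cycle form of α has cycle lengths 6, 2.
The order of α is the least common multiple of its cycle lengths: lcm(6, 2) = 6.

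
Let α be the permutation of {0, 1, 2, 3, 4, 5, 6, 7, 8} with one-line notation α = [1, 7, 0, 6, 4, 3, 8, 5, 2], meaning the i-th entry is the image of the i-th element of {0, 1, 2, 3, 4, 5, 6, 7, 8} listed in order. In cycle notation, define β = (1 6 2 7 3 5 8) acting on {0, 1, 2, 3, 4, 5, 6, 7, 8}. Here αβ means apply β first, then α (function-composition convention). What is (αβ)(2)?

β(2) = 7, then α(7) = 5; composing gives (αβ)(2) = 5.

5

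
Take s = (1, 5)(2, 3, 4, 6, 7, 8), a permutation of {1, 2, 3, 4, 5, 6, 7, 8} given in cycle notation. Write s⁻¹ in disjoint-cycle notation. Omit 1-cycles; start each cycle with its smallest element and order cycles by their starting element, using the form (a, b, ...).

If s sends a → b within a cycle, s⁻¹ sends b → a; equivalently, reverse each cycle.
Reversing each cycle of s and rotating so the smallest element leads gives (1, 5)(2, 8, 7, 6, 4, 3).

(1, 5)(2, 8, 7, 6, 4, 3)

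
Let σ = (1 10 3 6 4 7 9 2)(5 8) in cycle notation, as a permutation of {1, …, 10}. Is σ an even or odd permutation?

even

The cycle lengths are 8, 2.
A cycle is odd iff its length is even; σ has 2 even-length cycles, so sgn(σ) = (−1)^2 and σ is even.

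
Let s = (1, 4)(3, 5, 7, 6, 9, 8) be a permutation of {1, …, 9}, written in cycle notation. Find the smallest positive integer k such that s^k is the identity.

6

The cycle type of s is (6, 2, 1).
The order of s is the least common multiple of its cycle lengths: lcm(6, 2) = 6.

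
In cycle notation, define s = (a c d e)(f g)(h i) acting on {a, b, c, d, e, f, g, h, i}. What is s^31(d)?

c

d lies in the 4-cycle (a c d e).
Since the cycle has length 4, s^31 acts on it the same as s^3 (31 mod 4 = 3).
Stepping 3 places around the cycle: d → e → a → c.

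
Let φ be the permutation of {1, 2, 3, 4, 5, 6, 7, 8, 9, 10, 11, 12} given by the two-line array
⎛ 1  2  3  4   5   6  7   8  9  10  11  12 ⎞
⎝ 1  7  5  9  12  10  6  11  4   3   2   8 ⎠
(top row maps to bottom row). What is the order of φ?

18

The disjoint-cycle form of φ has cycle lengths 9, 2, 1.
The order is lcm(9, 2) = 18.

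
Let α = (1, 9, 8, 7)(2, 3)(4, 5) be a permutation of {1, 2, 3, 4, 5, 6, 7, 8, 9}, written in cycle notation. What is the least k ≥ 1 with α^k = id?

The cycle type of α is (4, 2, 2, 1).
The order is lcm(4, 2, 2) = 4.

4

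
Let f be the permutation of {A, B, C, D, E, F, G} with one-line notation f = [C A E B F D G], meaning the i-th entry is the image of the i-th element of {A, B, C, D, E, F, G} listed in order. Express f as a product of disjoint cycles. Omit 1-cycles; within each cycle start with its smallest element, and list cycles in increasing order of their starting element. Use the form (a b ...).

Start at A and follow images: A → C → E → F → D → B → A, giving the cycle (A C E F D B).
Repeating from the next unused element and collecting all non-trivial cycles gives (A C E F D B).

(A C E F D B)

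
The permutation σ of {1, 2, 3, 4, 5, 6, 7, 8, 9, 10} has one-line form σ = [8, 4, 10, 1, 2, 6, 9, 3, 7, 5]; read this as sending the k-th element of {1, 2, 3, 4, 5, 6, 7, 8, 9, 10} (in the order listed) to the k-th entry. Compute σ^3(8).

5

Tracing 8 → 3 → … returns to 8 after 7 steps, so 8 lies in a 7-cycle (1, 8, 3, 10, 5, 2, 4).
Stepping 3 places around the cycle: 8 → 3 → 10 → 5.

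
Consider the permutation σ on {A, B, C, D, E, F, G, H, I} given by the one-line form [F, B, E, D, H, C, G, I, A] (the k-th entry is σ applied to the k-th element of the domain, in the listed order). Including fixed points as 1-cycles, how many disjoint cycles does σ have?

4

The cycle decomposition is (A F C E H I)(B)(D)(G), which has 4 cycles (counting 1-cycles).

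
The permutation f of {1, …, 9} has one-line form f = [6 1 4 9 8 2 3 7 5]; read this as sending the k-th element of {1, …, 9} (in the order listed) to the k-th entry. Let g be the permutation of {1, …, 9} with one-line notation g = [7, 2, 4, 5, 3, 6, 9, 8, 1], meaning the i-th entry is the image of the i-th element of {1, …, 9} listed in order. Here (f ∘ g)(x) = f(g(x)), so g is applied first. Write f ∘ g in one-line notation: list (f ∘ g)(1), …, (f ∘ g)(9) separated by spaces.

3 1 9 8 4 2 5 7 6

(f ∘ g)(x) = f(g(x)). Computing each image: f(g(1)) = f(7) = 3, f(g(2)) = f(2) = 1, f(g(3)) = f(4) = 9, f(g(4)) = f(5) = 8, f(g(5)) = f(3) = 4, f(g(6)) = f(6) = 2, f(g(7)) = f(9) = 5, f(g(8)) = f(8) = 7, f(g(9)) = f(1) = 6.
Hence f ∘ g = [3 1 9 8 4 2 5 7 6].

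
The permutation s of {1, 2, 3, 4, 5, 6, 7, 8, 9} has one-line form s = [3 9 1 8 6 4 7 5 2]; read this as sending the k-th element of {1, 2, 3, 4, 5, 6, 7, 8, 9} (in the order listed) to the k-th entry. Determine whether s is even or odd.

odd

In disjoint-cycle form the cycle lengths are 4, 2, 2, 1.
A cycle of length ℓ contributes ℓ−1 transpositions, so s is a product of 3 + 1 + 1 = 5 transpositions — odd.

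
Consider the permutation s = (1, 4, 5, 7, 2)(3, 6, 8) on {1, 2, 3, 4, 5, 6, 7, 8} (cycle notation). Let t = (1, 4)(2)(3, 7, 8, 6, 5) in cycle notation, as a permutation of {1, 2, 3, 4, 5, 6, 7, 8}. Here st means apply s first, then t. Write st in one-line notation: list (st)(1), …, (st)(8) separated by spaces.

1 4 5 3 8 6 2 7

For each element, apply s then t: 1 → 4 → 1; 2 → 1 → 4; 3 → 6 → 5; 4 → 5 → 3; 5 → 7 → 8; 6 → 8 → 6; 7 → 2 → 2; 8 → 3 → 7.
So st in one-line form is 1 4 5 3 8 6 2 7.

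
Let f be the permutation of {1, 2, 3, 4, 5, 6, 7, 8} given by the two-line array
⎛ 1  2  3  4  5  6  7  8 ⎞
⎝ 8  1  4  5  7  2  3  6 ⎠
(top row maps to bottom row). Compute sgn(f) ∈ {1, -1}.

In disjoint-cycle form the cycle lengths are 4, 4.
A cycle is odd iff its length is even; f has 2 even-length cycles, so sgn(f) = (−1)^2 and f is even.

1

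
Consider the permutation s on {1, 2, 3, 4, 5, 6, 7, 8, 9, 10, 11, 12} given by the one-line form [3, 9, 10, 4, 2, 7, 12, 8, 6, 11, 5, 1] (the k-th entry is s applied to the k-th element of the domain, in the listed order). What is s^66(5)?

Tracing 5 → 2 → … returns to 5 after 10 steps, so 5 lies in a 10-cycle (1, 3, 10, 11, 5, 2, 9, 6, 7, 12).
Since the cycle has length 10, s^66 acts on it the same as s^6 (66 mod 10 = 6).
Stepping 6 places around the cycle: 5 → 2 → 9 → 6 → 7 → 12 → 1.

1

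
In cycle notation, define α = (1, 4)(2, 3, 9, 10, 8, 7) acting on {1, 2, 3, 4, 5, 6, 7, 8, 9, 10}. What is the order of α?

6

The disjoint cycles have lengths 6, 2, 1, 1.
The order of α is the least common multiple of its cycle lengths: lcm(6, 2) = 6.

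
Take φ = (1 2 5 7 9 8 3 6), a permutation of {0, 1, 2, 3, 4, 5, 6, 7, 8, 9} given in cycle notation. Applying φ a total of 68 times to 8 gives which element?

8 lies in the 8-cycle (1 2 5 7 9 8 3 6).
On an 8-cycle, φ^8 is the identity, so φ^68 = φ^4 there (68 ≡ 4 mod 8).
Stepping 4 places around the cycle: 8 → 3 → 6 → 1 → 2.

2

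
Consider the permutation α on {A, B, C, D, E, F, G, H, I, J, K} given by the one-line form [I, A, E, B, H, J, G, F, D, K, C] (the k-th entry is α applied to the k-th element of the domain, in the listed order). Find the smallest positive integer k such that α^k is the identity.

Decomposing into disjoint cycles gives cycle lengths 6, 4, 1.
The order of α is the least common multiple of its cycle lengths: lcm(6, 4) = 12.

12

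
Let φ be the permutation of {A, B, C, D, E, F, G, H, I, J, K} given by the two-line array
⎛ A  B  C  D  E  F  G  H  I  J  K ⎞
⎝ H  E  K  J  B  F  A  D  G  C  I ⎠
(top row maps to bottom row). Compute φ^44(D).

I

Tracing D → J → … returns to D after 8 steps, so D lies in an 8-cycle (A H D J C K I G).
Powers repeat with period 8 on this cycle, and 44 mod 8 = 4, so φ^44(D) = φ^4(D).
Stepping 4 places around the cycle: D → J → C → K → I.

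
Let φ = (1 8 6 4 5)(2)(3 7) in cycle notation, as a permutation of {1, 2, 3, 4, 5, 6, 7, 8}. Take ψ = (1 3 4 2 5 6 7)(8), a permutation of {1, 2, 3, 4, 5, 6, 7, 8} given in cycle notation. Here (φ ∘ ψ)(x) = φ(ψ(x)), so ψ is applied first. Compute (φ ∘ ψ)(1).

First apply ψ: ψ(1) = 3, then φ(3) = 7. Thus (φ ∘ ψ)(1) = 7.

7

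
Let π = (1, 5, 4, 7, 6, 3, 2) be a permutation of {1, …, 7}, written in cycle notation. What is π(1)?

1 appears in (1, 5, 4, 7, 6, 3, 2); the next entry (wrapping around) is 5.

5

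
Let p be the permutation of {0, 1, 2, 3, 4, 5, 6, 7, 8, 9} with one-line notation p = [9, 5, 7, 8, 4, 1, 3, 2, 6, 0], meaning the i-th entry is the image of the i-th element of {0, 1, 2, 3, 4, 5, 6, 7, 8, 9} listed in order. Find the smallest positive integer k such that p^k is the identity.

Decomposing into disjoint cycles gives cycle lengths 3, 2, 2, 2, 1.
The order of p is the least common multiple of its cycle lengths: lcm(3, 2, 2, 2) = 6.

6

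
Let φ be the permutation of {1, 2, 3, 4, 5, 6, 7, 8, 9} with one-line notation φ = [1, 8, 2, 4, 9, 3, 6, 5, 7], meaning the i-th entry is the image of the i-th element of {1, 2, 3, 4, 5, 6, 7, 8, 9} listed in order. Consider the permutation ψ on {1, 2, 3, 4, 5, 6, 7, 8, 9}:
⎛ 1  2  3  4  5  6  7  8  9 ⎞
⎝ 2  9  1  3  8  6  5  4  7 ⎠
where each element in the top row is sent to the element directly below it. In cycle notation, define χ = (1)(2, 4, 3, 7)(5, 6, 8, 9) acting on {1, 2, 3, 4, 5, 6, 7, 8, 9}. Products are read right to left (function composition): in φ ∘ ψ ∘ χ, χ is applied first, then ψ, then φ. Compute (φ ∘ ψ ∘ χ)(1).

Chase 1: χ(1) = 1; ψ(1) = 2; φ(2) = 8. Hence (φ ∘ ψ ∘ χ)(1) = 8.

8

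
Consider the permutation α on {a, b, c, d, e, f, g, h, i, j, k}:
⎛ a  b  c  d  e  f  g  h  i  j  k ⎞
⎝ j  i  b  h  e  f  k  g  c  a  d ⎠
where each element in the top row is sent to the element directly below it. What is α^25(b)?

i

Tracing b → i → … returns to b after 3 steps, so b lies in a 3-cycle (b, i, c).
Since the cycle has length 3, α^25 acts on it the same as α^1 (25 mod 3 = 1).
Advancing 1 step from b: b → i.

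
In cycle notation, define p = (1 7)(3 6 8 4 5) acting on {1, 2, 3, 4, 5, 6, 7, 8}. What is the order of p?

10

The cycle type of p is (5, 2, 1).
The order is lcm(5, 2) = 10.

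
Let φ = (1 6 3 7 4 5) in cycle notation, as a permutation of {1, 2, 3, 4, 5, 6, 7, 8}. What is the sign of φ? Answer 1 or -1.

The cycle lengths are 6, 1, 1.
A cycle is odd iff its length is even; φ has 1 even-length cycle, so sgn(φ) = (−1)^1 and φ is odd.

-1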